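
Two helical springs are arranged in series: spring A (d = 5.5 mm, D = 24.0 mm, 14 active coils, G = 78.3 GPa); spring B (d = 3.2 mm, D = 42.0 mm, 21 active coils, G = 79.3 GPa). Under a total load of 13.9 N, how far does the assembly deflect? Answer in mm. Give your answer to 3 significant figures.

k_A = Gd⁴/(8D³N_a) = (78.3×10³)(5.5⁴)/(8·24.0³·14) = 46.277 N/mm
k_B = Gd⁴/(8D³N_a) = (79.3×10³)(3.2⁴)/(8·42.0³·21) = 0.66806 N/mm
Series: 1/k_eq = 1/46.277 + 1/0.66806 = 1.5185; k_eq = 0.65855 N/mm
δ = F/k_eq = 13.9/0.65855 = 21.107 mm

21.1 mm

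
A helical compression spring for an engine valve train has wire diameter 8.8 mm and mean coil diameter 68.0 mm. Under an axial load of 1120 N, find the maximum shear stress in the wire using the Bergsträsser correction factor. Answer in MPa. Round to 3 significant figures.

336 MPa

Spring index C = D/d = 68.0/8.8 = 7.7273
K_B = (4C+2)/(4C−3) = 32.909/27.909 = 1.1792
τ₀ = 8FD/(πd³) = 8·1120·68.0/(π·8.8³) = 609280/2140.9 = 284.59 MPa
τ_max = K·τ₀ = 1.1792 × 284.59 = 335.57 MPa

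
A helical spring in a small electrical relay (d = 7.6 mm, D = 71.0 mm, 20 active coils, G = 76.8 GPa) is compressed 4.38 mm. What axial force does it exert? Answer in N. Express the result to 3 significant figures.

19.6 N

k = Gd⁴/(8D³N_a) = (76.8×10³)(7.6⁴)/(8·71.0³·20) = 4.4743 N/mm
F = k·δ = 4.4743 × 4.38 = 19.597 N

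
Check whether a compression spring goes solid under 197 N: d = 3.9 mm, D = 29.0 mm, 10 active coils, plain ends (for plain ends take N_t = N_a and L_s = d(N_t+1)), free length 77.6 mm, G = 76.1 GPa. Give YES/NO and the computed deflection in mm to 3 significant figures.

k = Gd⁴/(8D³N_a) = (76.1×10³)(3.9⁴)/(8·29.0³·10) = 9.0232 N/mm
N_t = 10; L_s = 3.9·11 = 42.9 mm; δ_solid = L₀ − L_s = 77.6 − 42.9 = 34.7 mm
δ = F/k = 197/9.0232 = 21.833 mm
δ < δ_solid → spring does not go solid

NO, δ = 21.8 mm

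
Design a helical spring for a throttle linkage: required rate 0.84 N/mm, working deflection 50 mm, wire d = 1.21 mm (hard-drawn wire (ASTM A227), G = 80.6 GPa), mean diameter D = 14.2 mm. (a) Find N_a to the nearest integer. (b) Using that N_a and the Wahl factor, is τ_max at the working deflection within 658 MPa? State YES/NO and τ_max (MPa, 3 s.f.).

(a) 9 coils; (b) NO, τ_max = 960 MPa

N_a = Gd⁴/(8D³k) = (80.6×10³)(1.21⁴)/(8·14.2³·0.84) = 8.979 → N_a = 9
Actual rate k = Gd⁴/(8D³·9) = 0.83807 N/mm
Working load F = kδ = 0.83807·50 = 41.903 N
C = 14.2/1.21 = 11.7355; K_W = (4C−1)/(4C−4)+0.615/C = 1.1223
τ_max = K_W·8FD/(πd³) = 1.1223·855.31 = 959.88 MPa
τ_max > 658 MPa → exceeds allowable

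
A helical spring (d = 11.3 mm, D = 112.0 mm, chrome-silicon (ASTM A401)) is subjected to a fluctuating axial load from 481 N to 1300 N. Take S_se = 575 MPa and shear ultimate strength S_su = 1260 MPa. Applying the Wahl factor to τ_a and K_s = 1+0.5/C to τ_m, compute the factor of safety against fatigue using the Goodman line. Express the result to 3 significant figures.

C = D/d = 112.0/11.3 = 9.9115; K_W = (4C−1)/(4C−4)+0.615/C = 1.1462; K_s = 1+0.5/C = 1.0504
F_a = (F_max−F_min)/2 = 409.5 N; F_m = (F_max+F_min)/2 = 890.5 N
τ_a = K_W·8F_aD/(πd³) = 1.1462 × 80.943 = 92.777 MPa
τ_m = K_s·8F_mD/(πd³) = 1.0504 × 176.02 = 184.9 MPa
Goodman: 1/n_f = τ_a/S_se + τ_m/S_su = 92.777/575 + 184.9/1260 = 0.16135 + 0.14674 = 0.3081
n_f = 1/0.3081 = 3.246

3.25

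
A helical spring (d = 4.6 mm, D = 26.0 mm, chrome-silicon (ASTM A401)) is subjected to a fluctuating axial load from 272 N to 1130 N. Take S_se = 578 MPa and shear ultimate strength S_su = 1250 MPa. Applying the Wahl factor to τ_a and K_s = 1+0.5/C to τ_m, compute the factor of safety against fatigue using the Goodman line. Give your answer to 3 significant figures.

C = D/d = 26.0/4.6 = 5.6522; K_W = (4C−1)/(4C−4)+0.615/C = 1.2700; K_s = 1+0.5/C = 1.0885
F_a = (F_max−F_min)/2 = 429 N; F_m = (F_max+F_min)/2 = 701 N
τ_a = K_W·8F_aD/(πd³) = 1.2700 × 291.81 = 370.6 MPa
τ_m = K_s·8F_mD/(πd³) = 1.0885 × 476.82 = 519 MPa
Goodman: 1/n_f = τ_a/S_se + τ_m/S_su = 370.6/578 + 519/1250 = 0.64118 + 0.41520 = 1.0564
n_f = 1/1.0564 = 0.9466

0.947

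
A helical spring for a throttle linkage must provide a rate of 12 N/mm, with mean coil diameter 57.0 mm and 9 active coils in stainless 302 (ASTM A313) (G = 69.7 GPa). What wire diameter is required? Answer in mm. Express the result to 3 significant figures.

d = (8D³N_a·k / G)^(1/4) = (8·57.0³·9·12 / (69.7×10³))^0.25
  = (2295.6)^0.25 = 6.9219 mm

6.92 mm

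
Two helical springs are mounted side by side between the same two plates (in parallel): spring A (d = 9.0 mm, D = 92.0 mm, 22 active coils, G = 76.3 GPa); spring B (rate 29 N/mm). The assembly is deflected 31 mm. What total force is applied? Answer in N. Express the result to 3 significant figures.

k_A = Gd⁴/(8D³N_a) = (76.3×10³)(9.0⁴)/(8·92.0³·22) = 3.6527 N/mm
Parallel: k_eq = 3.6527 + 29 = 32.653 N/mm
F = k_eq·δ = 32.653·31 = 1012.2 N

1010 N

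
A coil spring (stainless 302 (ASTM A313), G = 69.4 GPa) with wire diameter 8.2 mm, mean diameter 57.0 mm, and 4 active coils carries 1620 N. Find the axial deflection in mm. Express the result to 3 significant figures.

30.6 mm

k = Gd⁴/(8D³N_a) = (69.4×10³)(8.2⁴)/(8·57.0³·4) = 52.947 N/mm
δ = F/k = 1620 / 52.947 = 30.597 mm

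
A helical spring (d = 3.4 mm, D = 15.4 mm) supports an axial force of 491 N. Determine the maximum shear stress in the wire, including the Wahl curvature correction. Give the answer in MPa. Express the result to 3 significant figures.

Spring index C = D/d = 15.4/3.4 = 4.5294
K_W = (4C−1)/(4C−4) + 0.615/C = 17.118/14.118 + 0.1358 = 1.3483
τ₀ = 8FD/(πd³) = 8·491·15.4/(π·3.4³) = 60491.2/123.48 = 489.9 MPa
τ_max = K·τ₀ = 1.3483 × 489.9 = 660.52 MPa

661 MPa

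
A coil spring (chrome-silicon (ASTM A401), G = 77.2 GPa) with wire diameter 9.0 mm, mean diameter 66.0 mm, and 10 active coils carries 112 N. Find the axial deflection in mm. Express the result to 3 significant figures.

k = Gd⁴/(8D³N_a) = (77.2×10³)(9.0⁴)/(8·66.0³·10) = 22.022 N/mm
δ = F/k = 112 / 22.022 = 5.0857 mm

5.09 mm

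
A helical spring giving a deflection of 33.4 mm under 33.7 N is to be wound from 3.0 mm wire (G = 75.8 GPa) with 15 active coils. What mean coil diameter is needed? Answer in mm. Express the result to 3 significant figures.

Required rate k = F/δ = 33.7/33.4 = 1.009 N/mm
D = (Gd⁴/(8N_a·k))^(1/3) = (75.8×10³·3.0⁴/(8·15·1.009))^(1/3)
  = (50709.5)^(1/3) = 37.0138 mm

37.0 mm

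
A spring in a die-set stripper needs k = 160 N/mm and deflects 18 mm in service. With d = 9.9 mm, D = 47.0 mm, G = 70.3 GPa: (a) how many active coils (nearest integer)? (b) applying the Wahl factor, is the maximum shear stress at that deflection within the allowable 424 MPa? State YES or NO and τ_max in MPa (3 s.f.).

(a) 5 coils; (b) NO, τ_max = 480 MPa

N_a = Gd⁴/(8D³k) = (70.3×10³)(9.9⁴)/(8·47.0³·160) = 5.082 → N_a = 5
Actual rate k = Gd⁴/(8D³·5) = 162.61 N/mm
Working load F = kδ = 162.61·18 = 2926.9 N
C = 47.0/9.9 = 4.7475; K_W = (4C−1)/(4C−4)+0.615/C = 1.3297
τ_max = K_W·8FD/(πd³) = 1.3297·361.03 = 480.06 MPa
τ_max > 424 MPa → exceeds allowable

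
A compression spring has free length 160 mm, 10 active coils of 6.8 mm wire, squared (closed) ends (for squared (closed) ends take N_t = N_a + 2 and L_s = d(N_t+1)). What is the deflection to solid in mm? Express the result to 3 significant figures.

N_t = 12; L_s = 6.8·13 = 88.4 mm
δ_solid = L₀ − L_s = 160 − 88.4 = 71.6 mm

71.6 mm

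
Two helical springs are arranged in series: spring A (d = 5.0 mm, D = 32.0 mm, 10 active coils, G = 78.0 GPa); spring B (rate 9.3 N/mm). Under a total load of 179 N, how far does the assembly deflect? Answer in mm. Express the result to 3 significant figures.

28.9 mm

k_A = Gd⁴/(8D³N_a) = (78.0×10³)(5.0⁴)/(8·32.0³·10) = 18.597 N/mm
Series: 1/k_eq = 1/18.597 + 1/9.3 = 0.1613; k_eq = 6.1996 N/mm
δ = F/k_eq = 179/6.1996 = 28.873 mm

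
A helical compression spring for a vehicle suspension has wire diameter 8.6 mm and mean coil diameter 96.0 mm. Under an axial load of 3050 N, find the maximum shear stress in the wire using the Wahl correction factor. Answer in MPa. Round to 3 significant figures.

Spring index C = D/d = 96.0/8.6 = 11.1628
K_W = (4C−1)/(4C−4) + 0.615/C = 43.651/40.651 + 0.0551 = 1.1289
τ₀ = 8FD/(πd³) = 8·3050·96.0/(π·8.6³) = 2.3424e+06/1998.2 = 1172.2 MPa
τ_max = K·τ₀ = 1.1289 × 1172.2 = 1323.3 MPa

1320 MPa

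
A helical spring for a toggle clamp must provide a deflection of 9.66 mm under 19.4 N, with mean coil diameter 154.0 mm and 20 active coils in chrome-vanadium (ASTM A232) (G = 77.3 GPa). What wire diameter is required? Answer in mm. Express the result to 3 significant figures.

11.1 mm

Required rate k = F/δ = 19.4/9.66 = 2.0083 N/mm
d = (8D³N_a·k / G)^(1/4) = (8·154.0³·20·2.0083 / (77.3×10³))^0.25
  = (15182)^0.25 = 11.1002 mm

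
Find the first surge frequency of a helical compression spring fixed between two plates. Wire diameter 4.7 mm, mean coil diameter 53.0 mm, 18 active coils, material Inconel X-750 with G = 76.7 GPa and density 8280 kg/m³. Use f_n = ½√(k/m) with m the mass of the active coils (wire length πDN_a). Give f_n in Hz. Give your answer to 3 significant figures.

k = Gd⁴/(8D³N_a) = (76.7×10³)(4.7⁴)/(8·53.0³·18) = 1.7458 N/mm = 1745.8 N/m
Wire length L = πDN_a = π·53.0·18 = 2997.1 mm
m = ρ·(πd²/4)·L = 8280 × 17.349×10⁻⁶ m² × 2.9971 m = 0.43054 kg
f_n = ½√(k/m) = 0.5·√(1745.8/0.43054) = 0.5·√(4054.9) = 31.839 Hz

31.8 Hz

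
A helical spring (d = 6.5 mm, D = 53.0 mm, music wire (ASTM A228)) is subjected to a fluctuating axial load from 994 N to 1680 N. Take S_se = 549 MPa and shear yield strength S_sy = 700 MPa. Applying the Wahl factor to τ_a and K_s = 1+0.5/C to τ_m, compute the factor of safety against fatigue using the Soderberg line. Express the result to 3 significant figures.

C = D/d = 53.0/6.5 = 8.1538; K_W = (4C−1)/(4C−4)+0.615/C = 1.1803; K_s = 1+0.5/C = 1.0613
F_a = (F_max−F_min)/2 = 343 N; F_m = (F_max+F_min)/2 = 1337 N
τ_a = K_W·8F_aD/(πd³) = 1.1803 × 168.57 = 198.95 MPa
τ_m = K_s·8F_mD/(πd³) = 1.0613 × 657.06 = 697.36 MPa
Soderberg: 1/n_f = τ_a/S_se + τ_m/S_sy = 198.95/549 + 697.36/700 = 0.36239 + 0.99622 = 1.3586
n_f = 1/1.3586 = 0.736

0.736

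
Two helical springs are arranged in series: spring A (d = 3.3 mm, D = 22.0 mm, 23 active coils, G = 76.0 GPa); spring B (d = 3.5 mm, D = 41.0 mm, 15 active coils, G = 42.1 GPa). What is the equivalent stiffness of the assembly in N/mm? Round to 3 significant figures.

0.655 N/mm

k_A = Gd⁴/(8D³N_a) = (76.0×10³)(3.3⁴)/(8·22.0³·23) = 4.6003 N/mm
k_B = Gd⁴/(8D³N_a) = (42.1×10³)(3.5⁴)/(8·41.0³·15) = 0.76387 N/mm
Series: 1/k_eq = 1/4.6003 + 1/0.76387 = 1.5265; k_eq = 0.6551 N/mm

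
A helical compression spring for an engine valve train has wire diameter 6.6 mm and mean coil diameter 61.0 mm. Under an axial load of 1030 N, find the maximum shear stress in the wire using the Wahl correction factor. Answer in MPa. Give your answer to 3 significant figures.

644 MPa

Spring index C = D/d = 61.0/6.6 = 9.2424
K_W = (4C−1)/(4C−4) + 0.615/C = 35.970/32.970 + 0.0665 = 1.1575
τ₀ = 8FD/(πd³) = 8·1030·61.0/(π·6.6³) = 502640/903.2 = 556.51 MPa
τ_max = K·τ₀ = 1.1575 × 556.51 = 644.18 MPa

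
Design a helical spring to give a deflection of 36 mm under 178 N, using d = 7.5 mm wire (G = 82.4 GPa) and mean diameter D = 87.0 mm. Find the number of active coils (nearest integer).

Required rate k = F/δ = 178/36 = 4.9444 N/mm
N_a = Gd⁴/(8D³k) = (82.4×10³ × 7.5⁴)/(8 × 87.0³ × 4.9444)
    = 2.60719e+08 / 2.60475e+07 = 10.01 → 10 coils

10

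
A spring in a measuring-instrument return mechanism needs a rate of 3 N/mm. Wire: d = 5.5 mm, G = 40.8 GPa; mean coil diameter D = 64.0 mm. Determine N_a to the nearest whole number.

N_a = Gd⁴/(8D³k) = (40.8×10³ × 5.5⁴)/(8 × 64.0³ × 3)
    = 3.73346e+07 / 6.29146e+06 = 5.934 → 6 coils

6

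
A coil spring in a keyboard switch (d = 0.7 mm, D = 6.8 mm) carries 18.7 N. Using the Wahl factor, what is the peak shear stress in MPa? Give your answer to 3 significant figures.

Spring index C = D/d = 6.8/0.7 = 9.7143
K_W = (4C−1)/(4C−4) + 0.615/C = 37.857/34.857 + 0.0633 = 1.1494
τ₀ = 8FD/(πd³) = 8·18.7·6.8/(π·0.7³) = 1017.28/1.0776 = 944.05 MPa
τ_max = K·τ₀ = 1.1494 × 944.05 = 1085.1 MPa

1090 MPa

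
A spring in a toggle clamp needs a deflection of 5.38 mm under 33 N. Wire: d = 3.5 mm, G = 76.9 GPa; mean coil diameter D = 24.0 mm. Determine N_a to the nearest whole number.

17

Required rate k = F/δ = 33/5.38 = 6.1338 N/mm
N_a = Gd⁴/(8D³k) = (76.9×10³ × 3.5⁴)/(8 × 24.0³ × 6.1338)
    = 1.15398e+07 / 678352 = 17.01 → 17 coils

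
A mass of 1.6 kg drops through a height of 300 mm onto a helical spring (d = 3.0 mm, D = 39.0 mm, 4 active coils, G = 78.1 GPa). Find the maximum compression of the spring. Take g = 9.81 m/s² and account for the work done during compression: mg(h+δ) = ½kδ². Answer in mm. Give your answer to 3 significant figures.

58.1 mm

k = Gd⁴/(8D³N_a) = (78.1×10³)(3.0⁴)/(8·39.0³·4) = 3.3327 N/mm
W = mg = 1.6 × 9.81 = 15.696 N
½kδ² − Wδ − Wh = 0 → δ = (W + √(W² + 2kWh))/k
δ = (15.696 + √(246.36 + 31385.7))/3.3327 = (15.696 + 177.85)/3.3327 = 58.077 mm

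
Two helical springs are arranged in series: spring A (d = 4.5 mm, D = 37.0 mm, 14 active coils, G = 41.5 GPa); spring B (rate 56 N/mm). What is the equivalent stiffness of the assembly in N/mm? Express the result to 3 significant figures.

k_A = Gd⁴/(8D³N_a) = (41.5×10³)(4.5⁴)/(8·37.0³·14) = 2.9997 N/mm
Series: 1/k_eq = 1/2.9997 + 1/56 = 0.35123; k_eq = 2.8472 N/mm

2.85 N/mm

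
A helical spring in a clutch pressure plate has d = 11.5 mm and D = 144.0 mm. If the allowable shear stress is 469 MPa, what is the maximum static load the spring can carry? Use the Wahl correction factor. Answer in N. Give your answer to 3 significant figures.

C = D/d = 144.0/11.5 = 12.5217
K_W = (4C−1)/(4C−4) + 0.615/C = 49.087/46.087 + 0.0491 = 1.1142
τ_max = K·8FD/(πd³) → F_max = τ_allow·πd³/(8DK)
F_max = 469·π·11.5³/(8·144.0·1.1142) = 2.2409e+06/1283.6 = 1745.8 N

1750 N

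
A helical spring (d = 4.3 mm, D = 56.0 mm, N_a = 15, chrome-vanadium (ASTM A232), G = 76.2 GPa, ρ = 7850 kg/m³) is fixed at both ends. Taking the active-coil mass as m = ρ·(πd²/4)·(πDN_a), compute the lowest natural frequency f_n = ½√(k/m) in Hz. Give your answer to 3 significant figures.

k = Gd⁴/(8D³N_a) = (76.2×10³)(4.3⁴)/(8·56.0³·15) = 1.2362 N/mm = 1236.2 N/m
Wire length L = πDN_a = π·56.0·15 = 2638.9 mm
m = ρ·(πd²/4)·L = 7850 × 14.522×10⁻⁶ m² × 2.6389 m = 0.30083 kg
f_n = ½√(k/m) = 0.5·√(1236.2/0.30083) = 0.5·√(4109.2) = 32.052 Hz

32.1 Hz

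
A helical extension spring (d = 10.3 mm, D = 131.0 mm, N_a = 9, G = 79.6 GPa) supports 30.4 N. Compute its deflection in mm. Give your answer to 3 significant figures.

5.49 mm

k = Gd⁴/(8D³N_a) = (79.6×10³)(10.3⁴)/(8·131.0³·9) = 5.535 N/mm
δ = F/k = 30.4 / 5.535 = 5.4923 mm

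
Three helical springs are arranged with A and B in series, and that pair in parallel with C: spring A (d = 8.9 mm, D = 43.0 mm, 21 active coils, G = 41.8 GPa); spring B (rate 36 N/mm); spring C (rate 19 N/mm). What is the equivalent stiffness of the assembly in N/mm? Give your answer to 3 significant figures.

k_A = Gd⁴/(8D³N_a) = (41.8×10³)(8.9⁴)/(8·43.0³·21) = 19.635 N/mm
Springs A,B series: k_AB = 1/(1/19.635+1/36) = 12.705 N/mm; parallel with C: k_eq = 12.705+19 = 31.705 N/mm

31.7 N/mm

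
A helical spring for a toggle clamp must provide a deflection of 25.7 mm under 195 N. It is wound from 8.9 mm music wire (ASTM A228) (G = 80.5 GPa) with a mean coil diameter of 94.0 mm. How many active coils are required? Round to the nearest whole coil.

10

Required rate k = F/δ = 195/25.7 = 7.5875 N/mm
N_a = Gd⁴/(8D³k) = (80.5×10³ × 8.9⁴)/(8 × 94.0³ × 7.5875)
    = 5.05075e+08 / 5.04168e+07 = 10.02 → 10 coils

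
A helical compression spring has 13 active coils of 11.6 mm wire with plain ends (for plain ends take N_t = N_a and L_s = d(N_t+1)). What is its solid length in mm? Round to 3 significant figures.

plain ends: N_t = N_a = 13
L_s = d·(N_t+1) = 11.6 × 14 = 162.4 mm

162 mm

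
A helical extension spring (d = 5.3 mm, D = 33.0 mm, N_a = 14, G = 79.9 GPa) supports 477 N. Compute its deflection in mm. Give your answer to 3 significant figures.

30.5 mm

k = Gd⁴/(8D³N_a) = (79.9×10³)(5.3⁴)/(8·33.0³·14) = 15.664 N/mm
δ = F/k = 477 / 15.664 = 30.453 mm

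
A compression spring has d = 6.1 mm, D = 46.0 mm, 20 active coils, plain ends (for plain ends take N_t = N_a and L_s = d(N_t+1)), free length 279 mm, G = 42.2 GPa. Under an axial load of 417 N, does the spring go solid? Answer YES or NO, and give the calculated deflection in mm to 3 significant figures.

k = Gd⁴/(8D³N_a) = (42.2×10³)(6.1⁴)/(8·46.0³·20) = 3.7518 N/mm
N_t = 20; L_s = 6.1·21 = 128.1 mm; δ_solid = L₀ − L_s = 279 − 128.1 = 150.9 mm
δ = F/k = 417/3.7518 = 111.15 mm
δ < δ_solid → spring does not go solid

NO, δ = 111 mm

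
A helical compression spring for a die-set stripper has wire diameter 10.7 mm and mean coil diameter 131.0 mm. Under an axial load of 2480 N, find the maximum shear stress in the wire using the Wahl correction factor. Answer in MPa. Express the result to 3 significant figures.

Spring index C = D/d = 131.0/10.7 = 12.2430
K_W = (4C−1)/(4C−4) + 0.615/C = 47.972/44.972 + 0.0502 = 1.1169
τ₀ = 8FD/(πd³) = 8·2480·131.0/(π·10.7³) = 2.59904e+06/3848.6 = 675.32 MPa
τ_max = K·τ₀ = 1.1169 × 675.32 = 754.3 MPa

754 MPa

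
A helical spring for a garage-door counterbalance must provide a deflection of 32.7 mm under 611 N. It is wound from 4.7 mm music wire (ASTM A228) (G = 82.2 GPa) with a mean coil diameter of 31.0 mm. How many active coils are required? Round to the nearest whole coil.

9

Required rate k = F/δ = 611/32.7 = 18.685 N/mm
N_a = Gd⁴/(8D³k) = (82.2×10³ × 4.7⁴)/(8 × 31.0³ × 18.685)
    = 4.0111e+07 / 4.45316e+06 = 9.007 → 9 coils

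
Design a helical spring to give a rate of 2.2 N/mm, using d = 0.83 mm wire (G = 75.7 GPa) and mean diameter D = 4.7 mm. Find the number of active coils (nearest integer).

N_a = Gd⁴/(8D³k) = (75.7×10³ × 0.83⁴)/(8 × 4.7³ × 2.2)
    = 35925.9 / 1827.28 = 19.66 → 20 coils

20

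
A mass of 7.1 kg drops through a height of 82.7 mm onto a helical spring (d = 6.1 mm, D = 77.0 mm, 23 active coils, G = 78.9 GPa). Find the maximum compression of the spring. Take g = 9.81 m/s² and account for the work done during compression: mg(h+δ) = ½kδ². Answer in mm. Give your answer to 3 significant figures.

k = Gd⁴/(8D³N_a) = (78.9×10³)(6.1⁴)/(8·77.0³·23) = 1.3005 N/mm
W = mg = 7.1 × 9.81 = 69.651 N
½kδ² − Wδ − Wh = 0 → δ = (W + √(W² + 2kWh))/k
δ = (69.651 + √(4851.3 + 14982))/1.3005 = (69.651 + 140.83)/1.3005 = 161.85 mm

162 mm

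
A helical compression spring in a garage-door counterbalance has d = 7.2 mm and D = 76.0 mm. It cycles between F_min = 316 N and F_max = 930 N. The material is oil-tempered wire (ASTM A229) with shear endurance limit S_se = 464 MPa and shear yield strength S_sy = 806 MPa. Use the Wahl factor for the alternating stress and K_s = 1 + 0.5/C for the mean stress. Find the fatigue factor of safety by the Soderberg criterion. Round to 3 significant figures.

1.23

C = D/d = 76.0/7.2 = 10.5556; K_W = (4C−1)/(4C−4)+0.615/C = 1.1368; K_s = 1+0.5/C = 1.0474
F_a = (F_max−F_min)/2 = 307 N; F_m = (F_max+F_min)/2 = 623 N
τ_a = K_W·8F_aD/(πd³) = 1.1368 × 159.18 = 180.95 MPa
τ_m = K_s·8F_mD/(πd³) = 1.0474 × 323.03 = 338.33 MPa
Soderberg: 1/n_f = τ_a/S_se + τ_m/S_sy = 180.95/464 + 338.33/806 = 0.38998 + 0.41977 = 0.80975
n_f = 1/0.80975 = 1.235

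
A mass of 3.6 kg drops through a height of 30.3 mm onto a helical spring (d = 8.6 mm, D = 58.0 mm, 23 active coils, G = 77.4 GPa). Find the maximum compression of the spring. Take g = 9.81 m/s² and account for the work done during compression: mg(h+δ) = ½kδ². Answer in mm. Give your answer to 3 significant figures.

k = Gd⁴/(8D³N_a) = (77.4×10³)(8.6⁴)/(8·58.0³·23) = 11.793 N/mm
W = mg = 3.6 × 9.81 = 35.316 N
½kδ² − Wδ − Wh = 0 → δ = (W + √(W² + 2kWh))/k
δ = (35.316 + √(1247.2 + 25239.3))/11.793 = (35.316 + 162.75)/11.793 = 16.795 mm

16.8 mm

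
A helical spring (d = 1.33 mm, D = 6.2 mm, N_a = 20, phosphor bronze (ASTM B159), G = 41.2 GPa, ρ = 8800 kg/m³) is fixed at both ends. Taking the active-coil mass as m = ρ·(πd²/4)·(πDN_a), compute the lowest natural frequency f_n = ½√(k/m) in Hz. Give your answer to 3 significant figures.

k = Gd⁴/(8D³N_a) = (41.2×10³)(1.33⁴)/(8·6.2³·20) = 3.3807 N/mm = 3380.7 N/m
Wire length L = πDN_a = π·6.2·20 = 389.56 mm
m = ρ·(πd²/4)·L = 8800 × 1.3893×10⁻⁶ m² × 0.38956 m = 0.0047626 kg
f_n = ½√(k/m) = 0.5·√(3380.7/0.0047626) = 0.5·√(7.0984e+05) = 421.26 Hz

421 Hz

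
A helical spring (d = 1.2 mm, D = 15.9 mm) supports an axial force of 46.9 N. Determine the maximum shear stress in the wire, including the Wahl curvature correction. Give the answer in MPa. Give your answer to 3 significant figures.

1220 MPa

Spring index C = D/d = 15.9/1.2 = 13.2500
K_W = (4C−1)/(4C−4) + 0.615/C = 52.000/49.000 + 0.0464 = 1.1076
τ₀ = 8FD/(πd³) = 8·46.9·15.9/(π·1.2³) = 5965.68/5.4287 = 1098.9 MPa
τ_max = K·τ₀ = 1.1076 × 1098.9 = 1217.2 MPa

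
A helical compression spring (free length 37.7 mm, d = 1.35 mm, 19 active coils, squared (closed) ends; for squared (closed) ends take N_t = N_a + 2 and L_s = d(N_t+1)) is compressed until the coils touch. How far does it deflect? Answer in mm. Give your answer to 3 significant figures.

N_t = 21; L_s = 1.35·22 = 29.7 mm
δ_solid = L₀ − L_s = 37.7 − 29.7 = 8 mm

8.00 mm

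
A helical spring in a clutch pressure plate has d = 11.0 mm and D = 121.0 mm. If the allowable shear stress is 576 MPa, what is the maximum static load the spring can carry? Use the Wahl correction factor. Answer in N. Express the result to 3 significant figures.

C = D/d = 121.0/11.0 = 11.0000
K_W = (4C−1)/(4C−4) + 0.615/C = 43.000/40.000 + 0.0559 = 1.1309
τ_max = K·8FD/(πd³) → F_max = τ_allow·πd³/(8DK)
F_max = 576·π·11.0³/(8·121.0·1.1309) = 2.4085e+06/1094.7 = 2200.1 N

2200 N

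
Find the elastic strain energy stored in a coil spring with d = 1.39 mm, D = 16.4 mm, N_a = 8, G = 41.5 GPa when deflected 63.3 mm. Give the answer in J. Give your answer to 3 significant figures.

k = Gd⁴/(8D³N_a) = (41.5×10³)(1.39⁴)/(8·16.4³·8) = 0.54878 N/mm
U = ½kδ² = 0.5 × 0.54878 × 63.3² = 1099.4 N·mm = 1.0994 J

1.10 J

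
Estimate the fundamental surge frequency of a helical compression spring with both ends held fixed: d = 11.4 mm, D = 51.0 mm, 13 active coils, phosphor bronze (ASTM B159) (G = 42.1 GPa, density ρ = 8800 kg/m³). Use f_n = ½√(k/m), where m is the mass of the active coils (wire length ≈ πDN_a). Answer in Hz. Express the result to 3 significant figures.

k = Gd⁴/(8D³N_a) = (42.1×10³)(11.4⁴)/(8·51.0³·13) = 51.542 N/mm = 51542 N/m
Wire length L = πDN_a = π·51.0·13 = 2082.9 mm
m = ρ·(πd²/4)·L = 8800 × 102.07×10⁻⁶ m² × 2.0829 m = 1.8709 kg
f_n = ½√(k/m) = 0.5·√(51542/1.8709) = 0.5·√(27549) = 82.99 Hz

83.0 Hz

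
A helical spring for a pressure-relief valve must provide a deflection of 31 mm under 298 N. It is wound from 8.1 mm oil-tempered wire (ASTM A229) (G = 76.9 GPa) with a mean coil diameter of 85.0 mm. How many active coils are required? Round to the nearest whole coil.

Required rate k = F/δ = 298/31 = 9.6129 N/mm
N_a = Gd⁴/(8D³k) = (76.9×10³ × 8.1⁴)/(8 × 85.0³ × 9.6129)
    = 3.31029e+08 / 4.72282e+07 = 7.009 → 7 coils

7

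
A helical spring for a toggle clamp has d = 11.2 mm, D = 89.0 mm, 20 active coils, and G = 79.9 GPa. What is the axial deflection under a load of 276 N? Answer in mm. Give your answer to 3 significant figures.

k = Gd⁴/(8D³N_a) = (79.9×10³)(11.2⁴)/(8·89.0³·20) = 11.146 N/mm
δ = F/k = 276 / 11.146 = 24.762 mm

24.8 mm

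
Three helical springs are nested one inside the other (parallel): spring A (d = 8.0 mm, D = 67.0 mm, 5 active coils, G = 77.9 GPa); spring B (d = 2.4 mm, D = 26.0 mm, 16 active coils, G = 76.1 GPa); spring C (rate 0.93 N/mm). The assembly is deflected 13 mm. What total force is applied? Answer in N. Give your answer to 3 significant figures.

k_A = Gd⁴/(8D³N_a) = (77.9×10³)(8.0⁴)/(8·67.0³·5) = 26.522 N/mm
k_B = Gd⁴/(8D³N_a) = (76.1×10³)(2.4⁴)/(8·26.0³·16) = 1.1223 N/mm
Parallel: k_eq = 26.522 + 1.1223 + 0.93 = 28.575 N/mm
F = k_eq·δ = 28.575·13 = 371.47 N

371 N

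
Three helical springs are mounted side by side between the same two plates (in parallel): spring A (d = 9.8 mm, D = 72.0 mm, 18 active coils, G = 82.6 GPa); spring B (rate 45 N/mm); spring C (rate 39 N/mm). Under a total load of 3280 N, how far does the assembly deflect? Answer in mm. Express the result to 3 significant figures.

33.4 mm

k_A = Gd⁴/(8D³N_a) = (82.6×10³)(9.8⁴)/(8·72.0³·18) = 14.175 N/mm
Parallel: k_eq = 14.175 + 45 + 39 = 98.175 N/mm
δ = F/k_eq = 3280/98.175 = 33.41 mm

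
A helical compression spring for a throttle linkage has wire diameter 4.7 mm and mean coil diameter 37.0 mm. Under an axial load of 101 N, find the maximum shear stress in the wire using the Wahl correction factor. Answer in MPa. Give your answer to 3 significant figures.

Spring index C = D/d = 37.0/4.7 = 7.8723
K_W = (4C−1)/(4C−4) + 0.615/C = 30.489/27.489 + 0.0781 = 1.1873
τ₀ = 8FD/(πd³) = 8·101·37.0/(π·4.7³) = 29896/326.17 = 91.658 MPa
τ_max = K·τ₀ = 1.1873 × 91.658 = 108.82 MPa

109 MPa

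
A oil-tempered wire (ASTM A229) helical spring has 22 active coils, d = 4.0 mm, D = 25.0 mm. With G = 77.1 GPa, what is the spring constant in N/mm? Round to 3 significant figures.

7.18 N/mm

k = Gd⁴/(8D³N_a) = (77.1×10³ × 4.0⁴) / (8 × 25.0³ × 22)
  = 1.97376e+07 / 2.75e+06 = 7.1773 N/mm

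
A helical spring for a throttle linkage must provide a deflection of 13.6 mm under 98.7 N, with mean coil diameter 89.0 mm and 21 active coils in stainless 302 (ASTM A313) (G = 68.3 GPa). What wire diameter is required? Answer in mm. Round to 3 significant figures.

10.6 mm

Required rate k = F/δ = 98.7/13.6 = 7.2574 N/mm
d = (8D³N_a·k / G)^(1/4) = (8·89.0³·21·7.2574 / (68.3×10³))^0.25
  = (12585)^0.25 = 10.5915 mm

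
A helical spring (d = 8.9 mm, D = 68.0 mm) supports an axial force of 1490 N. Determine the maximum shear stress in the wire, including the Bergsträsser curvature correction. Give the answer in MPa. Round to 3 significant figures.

432 MPa

Spring index C = D/d = 68.0/8.9 = 7.6404
K_B = (4C+2)/(4C−3) = 32.562/27.562 = 1.1814
τ₀ = 8FD/(πd³) = 8·1490·68.0/(π·8.9³) = 810560/2214.7 = 365.99 MPa
τ_max = K·τ₀ = 1.1814 × 365.99 = 432.38 MPa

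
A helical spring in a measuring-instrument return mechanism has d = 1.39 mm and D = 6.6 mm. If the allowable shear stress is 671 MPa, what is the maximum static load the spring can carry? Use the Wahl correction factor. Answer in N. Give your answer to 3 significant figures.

80.6 N

C = D/d = 6.6/1.39 = 4.7482
K_W = (4C−1)/(4C−4) + 0.615/C = 17.993/14.993 + 0.1295 = 1.3296
τ_max = K·8FD/(πd³) → F_max = τ_allow·πd³/(8DK)
F_max = 671·π·1.39³/(8·6.6·1.3296) = 5661.3/70.204 = 80.641 N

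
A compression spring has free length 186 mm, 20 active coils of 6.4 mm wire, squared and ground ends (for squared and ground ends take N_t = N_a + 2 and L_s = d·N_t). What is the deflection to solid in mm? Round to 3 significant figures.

N_t = 22; L_s = 6.4·22 = 140.8 mm
δ_solid = L₀ − L_s = 186 − 140.8 = 45.2 mm

45.2 mm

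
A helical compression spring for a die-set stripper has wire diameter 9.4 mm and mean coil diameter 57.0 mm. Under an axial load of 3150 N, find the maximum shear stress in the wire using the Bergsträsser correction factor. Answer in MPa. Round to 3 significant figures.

Spring index C = D/d = 57.0/9.4 = 6.0638
K_B = (4C+2)/(4C−3) = 26.255/21.255 = 1.2352
τ₀ = 8FD/(πd³) = 8·3150·57.0/(π·9.4³) = 1.4364e+06/2609.4 = 550.48 MPa
τ_max = K·τ₀ = 1.2352 × 550.48 = 679.97 MPa

680 MPa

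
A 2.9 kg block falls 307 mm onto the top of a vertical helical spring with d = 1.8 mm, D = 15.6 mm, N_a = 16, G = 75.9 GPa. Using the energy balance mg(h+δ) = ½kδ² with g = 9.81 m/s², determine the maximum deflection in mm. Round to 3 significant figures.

122 mm

k = Gd⁴/(8D³N_a) = (75.9×10³)(1.8⁴)/(8·15.6³·16) = 1.6396 N/mm
W = mg = 2.9 × 9.81 = 28.449 N
½kδ² − Wδ − Wh = 0 → δ = (W + √(W² + 2kWh))/k
δ = (28.449 + √(809.35 + 28640.7))/1.6396 = (28.449 + 171.61)/1.6396 = 122.01 mm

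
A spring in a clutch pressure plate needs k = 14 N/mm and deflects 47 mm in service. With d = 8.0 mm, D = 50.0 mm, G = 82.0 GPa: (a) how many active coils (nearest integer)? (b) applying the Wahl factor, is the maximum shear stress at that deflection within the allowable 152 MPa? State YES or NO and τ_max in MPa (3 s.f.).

(a) 24 coils; (b) NO, τ_max = 203 MPa

N_a = Gd⁴/(8D³k) = (82.0×10³)(8.0⁴)/(8·50.0³·14) = 23.99 → N_a = 24
Actual rate k = Gd⁴/(8D³·24) = 13.995 N/mm
Working load F = kδ = 13.995·47 = 657.75 N
C = 50.0/8.0 = 6.2500; K_W = (4C−1)/(4C−4)+0.615/C = 1.2413
τ_max = K_W·8FD/(πd³) = 1.2413·163.57 = 203.03 MPa
τ_max > 152 MPa → exceeds allowable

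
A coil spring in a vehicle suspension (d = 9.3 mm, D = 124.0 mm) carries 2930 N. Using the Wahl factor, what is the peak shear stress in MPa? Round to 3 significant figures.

1270 MPa

Spring index C = D/d = 124.0/9.3 = 13.3333
K_W = (4C−1)/(4C−4) + 0.615/C = 52.333/49.333 + 0.0461 = 1.1069
τ₀ = 8FD/(πd³) = 8·2930·124.0/(π·9.3³) = 2.90656e+06/2527 = 1150.2 MPa
τ_max = K·τ₀ = 1.1069 × 1150.2 = 1273.2 MPa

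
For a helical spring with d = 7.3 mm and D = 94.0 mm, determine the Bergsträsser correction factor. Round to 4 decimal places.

1.1031

C = D/d = 94.0/7.3 = 12.8767
K_B = (4C+2)/(4C−3) = 53.507/48.507 = 1.1031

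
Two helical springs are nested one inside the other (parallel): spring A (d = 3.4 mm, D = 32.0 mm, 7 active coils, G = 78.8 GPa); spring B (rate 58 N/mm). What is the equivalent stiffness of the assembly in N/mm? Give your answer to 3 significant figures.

k_A = Gd⁴/(8D³N_a) = (78.8×10³)(3.4⁴)/(8·32.0³·7) = 5.7386 N/mm
Parallel: k_eq = 5.7386 + 58 = 63.739 N/mm

63.7 N/mm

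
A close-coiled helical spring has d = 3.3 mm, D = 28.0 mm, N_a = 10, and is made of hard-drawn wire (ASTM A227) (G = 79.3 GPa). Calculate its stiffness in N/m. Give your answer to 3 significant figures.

5360 N/m

k = Gd⁴/(8D³N_a) = (79.3×10³ × 3.3⁴) / (8 × 28.0³ × 10)
  = 9.40435e+06 / 1.75616e+06 = 5.3551 N/mm = 5355.1 N/m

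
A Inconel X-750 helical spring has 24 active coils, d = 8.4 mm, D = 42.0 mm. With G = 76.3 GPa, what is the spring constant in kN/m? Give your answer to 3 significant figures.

k = Gd⁴/(8D³N_a) = (76.3×10³ × 8.4⁴) / (8 × 42.0³ × 24)
  = 3.79876e+08 / 1.42249e+07 = 26.705 N/mm

26.7 kN/m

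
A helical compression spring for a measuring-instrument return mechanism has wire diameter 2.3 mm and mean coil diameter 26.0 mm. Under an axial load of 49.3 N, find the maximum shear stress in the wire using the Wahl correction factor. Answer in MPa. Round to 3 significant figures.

Spring index C = D/d = 26.0/2.3 = 11.3043
K_W = (4C−1)/(4C−4) + 0.615/C = 44.217/41.217 + 0.0544 = 1.1272
τ₀ = 8FD/(πd³) = 8·49.3·26.0/(π·2.3³) = 10254.4/38.224 = 268.27 MPa
τ_max = K·τ₀ = 1.1272 × 268.27 = 302.39 MPa

302 MPa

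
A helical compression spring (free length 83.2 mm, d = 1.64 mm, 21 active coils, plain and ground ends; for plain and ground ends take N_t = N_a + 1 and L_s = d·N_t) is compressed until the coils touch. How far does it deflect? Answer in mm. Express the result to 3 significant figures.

47.1 mm

N_t = 22; L_s = 1.64·22 = 36.08 mm
δ_solid = L₀ − L_s = 83.2 − 36.08 = 47.12 mm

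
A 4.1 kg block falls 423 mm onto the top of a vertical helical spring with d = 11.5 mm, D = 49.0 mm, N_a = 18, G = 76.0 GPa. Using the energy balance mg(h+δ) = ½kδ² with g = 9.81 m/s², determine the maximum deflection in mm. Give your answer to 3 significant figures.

21.3 mm

k = Gd⁴/(8D³N_a) = (76.0×10³)(11.5⁴)/(8·49.0³·18) = 78.461 N/mm
W = mg = 4.1 × 9.81 = 40.221 N
½kδ² − Wδ − Wh = 0 → δ = (W + √(W² + 2kWh))/k
δ = (40.221 + √(1617.7 + 2.66979e+06))/78.461 = (40.221 + 1634.4)/78.461 = 21.344 mm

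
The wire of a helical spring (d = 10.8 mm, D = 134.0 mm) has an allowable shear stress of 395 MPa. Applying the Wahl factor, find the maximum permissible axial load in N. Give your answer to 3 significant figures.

C = D/d = 134.0/10.8 = 12.4074
K_W = (4C−1)/(4C−4) + 0.615/C = 48.630/45.630 + 0.0496 = 1.1153
τ_max = K·8FD/(πd³) → F_max = τ_allow·πd³/(8DK)
F_max = 395·π·10.8³/(8·134.0·1.1153) = 1.5632e+06/1195.6 = 1307.5 N

1310 N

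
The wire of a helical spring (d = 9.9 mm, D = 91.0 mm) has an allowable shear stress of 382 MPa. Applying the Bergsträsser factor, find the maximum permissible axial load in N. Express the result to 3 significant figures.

1390 N

C = D/d = 91.0/9.9 = 9.1919
K_B = (4C+2)/(4C−3) = 38.768/33.768 = 1.1481
τ_max = K·8FD/(πd³) → F_max = τ_allow·πd³/(8DK)
F_max = 382·π·9.9³/(8·91.0·1.1481) = 1.1644e+06/835.8 = 1393.2 N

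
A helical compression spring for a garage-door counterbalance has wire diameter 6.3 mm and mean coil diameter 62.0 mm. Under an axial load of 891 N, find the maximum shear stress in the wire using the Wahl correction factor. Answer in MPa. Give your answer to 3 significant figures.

Spring index C = D/d = 62.0/6.3 = 9.8413
K_W = (4C−1)/(4C−4) + 0.615/C = 38.365/35.365 + 0.0625 = 1.1473
τ₀ = 8FD/(πd³) = 8·891·62.0/(π·6.3³) = 441936/785.55 = 562.58 MPa
τ_max = K·τ₀ = 1.1473 × 562.58 = 645.47 MPa

645 MPa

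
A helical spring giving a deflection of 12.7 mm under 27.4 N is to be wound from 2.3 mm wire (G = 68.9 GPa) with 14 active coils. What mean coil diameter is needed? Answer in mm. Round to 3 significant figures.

Required rate k = F/δ = 27.4/12.7 = 2.1575 N/mm
D = (Gd⁴/(8N_a·k))^(1/3) = (68.9×10³·2.3⁴/(8·14·2.1575))^(1/3)
  = (7979.32)^(1/3) = 19.9827 mm

20.0 mm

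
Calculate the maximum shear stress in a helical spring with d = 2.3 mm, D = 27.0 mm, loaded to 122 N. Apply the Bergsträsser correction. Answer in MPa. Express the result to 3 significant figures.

Spring index C = D/d = 27.0/2.3 = 11.7391
K_B = (4C+2)/(4C−3) = 48.957/43.957 = 1.1137
τ₀ = 8FD/(πd³) = 8·122·27.0/(π·2.3³) = 26352/38.224 = 689.41 MPa
τ_max = K·τ₀ = 1.1137 × 689.41 = 767.83 MPa

768 MPa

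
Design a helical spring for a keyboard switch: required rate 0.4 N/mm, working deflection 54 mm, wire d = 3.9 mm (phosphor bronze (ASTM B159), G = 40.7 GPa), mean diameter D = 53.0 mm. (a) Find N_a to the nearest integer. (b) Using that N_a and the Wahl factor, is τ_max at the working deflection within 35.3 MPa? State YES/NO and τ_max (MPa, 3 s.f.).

N_a = Gd⁴/(8D³k) = (40.7×10³)(3.9⁴)/(8·53.0³·0.4) = 19.76 → N_a = 20
Actual rate k = Gd⁴/(8D³·20) = 0.39528 N/mm
Working load F = kδ = 0.39528·54 = 21.345 N
C = 53.0/3.9 = 13.5897; K_W = (4C−1)/(4C−4)+0.615/C = 1.1048
τ_max = K_W·8FD/(πd³) = 1.1048·48.565 = 53.656 MPa
τ_max > 35.3 MPa → exceeds allowable

(a) 20 coils; (b) NO, τ_max = 53.7 MPa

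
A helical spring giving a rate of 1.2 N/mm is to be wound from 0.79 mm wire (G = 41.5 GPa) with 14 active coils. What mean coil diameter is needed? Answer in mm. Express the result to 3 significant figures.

4.94 mm

D = (Gd⁴/(8N_a·k))^(1/3) = (41.5×10³·0.79⁴/(8·14·1.2))^(1/3)
  = (120.27)^(1/3) = 4.9361 mm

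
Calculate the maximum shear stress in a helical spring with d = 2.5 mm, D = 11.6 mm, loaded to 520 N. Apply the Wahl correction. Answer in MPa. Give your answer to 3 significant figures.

Spring index C = D/d = 11.6/2.5 = 4.6400
K_W = (4C−1)/(4C−4) + 0.615/C = 17.560/14.560 + 0.1325 = 1.3386
τ₀ = 8FD/(πd³) = 8·520·11.6/(π·2.5³) = 48256/49.087 = 983.06 MPa
τ_max = K·τ₀ = 1.3386 × 983.06 = 1315.9 MPa

1320 MPa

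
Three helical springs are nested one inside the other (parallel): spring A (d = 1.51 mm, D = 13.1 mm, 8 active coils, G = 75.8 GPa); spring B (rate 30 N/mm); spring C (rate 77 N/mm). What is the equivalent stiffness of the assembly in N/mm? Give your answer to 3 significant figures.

k_A = Gd⁴/(8D³N_a) = (75.8×10³)(1.51⁴)/(8·13.1³·8) = 2.7389 N/mm
Parallel: k_eq = 2.7389 + 30 + 77 = 109.74 N/mm

110 N/mm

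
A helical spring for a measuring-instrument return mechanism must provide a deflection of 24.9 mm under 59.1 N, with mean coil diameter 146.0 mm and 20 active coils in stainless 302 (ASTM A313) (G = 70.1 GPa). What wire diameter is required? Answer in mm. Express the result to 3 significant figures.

Required rate k = F/δ = 59.1/24.9 = 2.3735 N/mm
d = (8D³N_a·k / G)^(1/4) = (8·146.0³·20·2.3735 / (70.1×10³))^0.25
  = (16860)^0.25 = 11.3949 mm

11.4 mm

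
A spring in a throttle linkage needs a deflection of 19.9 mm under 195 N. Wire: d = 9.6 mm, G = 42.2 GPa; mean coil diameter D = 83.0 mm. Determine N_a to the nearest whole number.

Required rate k = F/δ = 195/19.9 = 9.799 N/mm
N_a = Gd⁴/(8D³k) = (42.2×10³ × 9.6⁴)/(8 × 83.0³ × 9.799)
    = 3.58424e+08 / 4.48235e+07 = 7.996 → 8 coils

8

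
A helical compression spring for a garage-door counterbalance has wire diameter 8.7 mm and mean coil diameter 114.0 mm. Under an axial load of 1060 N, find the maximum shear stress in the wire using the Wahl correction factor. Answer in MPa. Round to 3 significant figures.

Spring index C = D/d = 114.0/8.7 = 13.1034
K_W = (4C−1)/(4C−4) + 0.615/C = 51.414/48.414 + 0.0469 = 1.1089
τ₀ = 8FD/(πd³) = 8·1060·114.0/(π·8.7³) = 966720/2068.7 = 467.3 MPa
τ_max = K·τ₀ = 1.1089 × 467.3 = 518.19 MPa

518 MPa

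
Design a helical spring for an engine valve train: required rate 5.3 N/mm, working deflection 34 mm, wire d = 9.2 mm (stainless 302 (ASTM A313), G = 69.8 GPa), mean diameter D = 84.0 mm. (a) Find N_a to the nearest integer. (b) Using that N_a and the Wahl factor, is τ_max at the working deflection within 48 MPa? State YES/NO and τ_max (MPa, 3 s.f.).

N_a = Gd⁴/(8D³k) = (69.8×10³)(9.2⁴)/(8·84.0³·5.3) = 19.9 → N_a = 20
Actual rate k = Gd⁴/(8D³·20) = 5.2729 N/mm
Working load F = kδ = 5.2729·34 = 179.28 N
C = 84.0/9.2 = 9.1304; K_W = (4C−1)/(4C−4)+0.615/C = 1.1596
τ_max = K_W·8FD/(πd³) = 1.1596·49.247 = 57.107 MPa
τ_max > 48 MPa → exceeds allowable

(a) 20 coils; (b) NO, τ_max = 57.1 MPa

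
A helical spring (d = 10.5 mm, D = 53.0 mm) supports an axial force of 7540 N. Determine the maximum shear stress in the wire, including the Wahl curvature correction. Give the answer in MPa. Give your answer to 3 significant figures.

Spring index C = D/d = 53.0/10.5 = 5.0476
K_W = (4C−1)/(4C−4) + 0.615/C = 19.190/16.190 + 0.1218 = 1.3071
τ₀ = 8FD/(πd³) = 8·7540·53.0/(π·10.5³) = 3.19696e+06/3636.8 = 879.06 MPa
τ_max = K·τ₀ = 1.3071 × 879.06 = 1149.1 MPa

1150 MPa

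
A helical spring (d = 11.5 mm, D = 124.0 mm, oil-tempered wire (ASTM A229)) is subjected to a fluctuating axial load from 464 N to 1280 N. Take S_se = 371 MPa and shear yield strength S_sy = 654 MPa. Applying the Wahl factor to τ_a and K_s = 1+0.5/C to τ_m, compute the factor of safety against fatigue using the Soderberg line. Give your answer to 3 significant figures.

C = D/d = 124.0/11.5 = 10.7826; K_W = (4C−1)/(4C−4)+0.615/C = 1.1337; K_s = 1+0.5/C = 1.0464
F_a = (F_max−F_min)/2 = 408 N; F_m = (F_max+F_min)/2 = 872 N
τ_a = K_W·8F_aD/(πd³) = 1.1337 × 84.709 = 96.035 MPa
τ_m = K_s·8F_mD/(πd³) = 1.0464 × 181.04 = 189.44 MPa
Soderberg: 1/n_f = τ_a/S_se + τ_m/S_sy = 96.035/371 + 189.44/654 = 0.25885 + 0.28966 = 0.54852
n_f = 1/0.54852 = 1.823

1.82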